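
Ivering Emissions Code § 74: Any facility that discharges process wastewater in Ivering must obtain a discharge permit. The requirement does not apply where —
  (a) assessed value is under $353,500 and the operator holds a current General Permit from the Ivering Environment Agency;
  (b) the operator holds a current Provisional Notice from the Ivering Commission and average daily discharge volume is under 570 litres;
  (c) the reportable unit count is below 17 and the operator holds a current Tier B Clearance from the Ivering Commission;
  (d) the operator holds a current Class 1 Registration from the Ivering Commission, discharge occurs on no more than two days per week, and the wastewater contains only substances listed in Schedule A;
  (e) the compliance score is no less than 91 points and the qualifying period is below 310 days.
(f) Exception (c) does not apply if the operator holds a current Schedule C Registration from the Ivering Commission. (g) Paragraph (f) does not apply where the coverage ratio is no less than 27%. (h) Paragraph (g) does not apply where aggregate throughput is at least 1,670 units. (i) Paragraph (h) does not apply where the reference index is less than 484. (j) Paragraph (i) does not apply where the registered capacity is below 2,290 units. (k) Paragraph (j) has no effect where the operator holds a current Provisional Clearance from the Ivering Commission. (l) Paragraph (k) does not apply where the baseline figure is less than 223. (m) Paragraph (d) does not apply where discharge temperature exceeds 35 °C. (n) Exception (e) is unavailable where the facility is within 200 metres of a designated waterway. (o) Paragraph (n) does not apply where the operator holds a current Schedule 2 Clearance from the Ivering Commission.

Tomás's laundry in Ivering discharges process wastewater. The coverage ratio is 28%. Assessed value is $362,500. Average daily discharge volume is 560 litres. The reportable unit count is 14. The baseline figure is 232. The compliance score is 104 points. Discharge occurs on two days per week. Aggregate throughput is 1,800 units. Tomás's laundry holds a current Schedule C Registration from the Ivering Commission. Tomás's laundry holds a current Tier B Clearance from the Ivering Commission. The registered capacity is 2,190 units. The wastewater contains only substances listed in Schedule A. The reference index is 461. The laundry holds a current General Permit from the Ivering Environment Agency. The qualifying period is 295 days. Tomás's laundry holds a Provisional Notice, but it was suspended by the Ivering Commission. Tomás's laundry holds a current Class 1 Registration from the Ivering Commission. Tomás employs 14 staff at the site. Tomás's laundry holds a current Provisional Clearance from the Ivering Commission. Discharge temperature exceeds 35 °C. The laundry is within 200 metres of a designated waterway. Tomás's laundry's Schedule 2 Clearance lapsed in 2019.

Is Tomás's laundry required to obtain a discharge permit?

No — exception (c) applies; Tomás's laundry is not required to obtain a discharge permit.

Exception (a) fails — assessed value is $362,500, not under $353,500.
Exception (b) fails — there is no Provisional Notice in force.
Exception (c) is satisfied on its face — the reportable unit count is 14, below the 17 limit; a current Tier B Clearance is held. Considering the limiting provisions: (f) would limit (c) — a current Schedule C Registration is held — but (g) sets (f) aside: (g) applies — the coverage ratio is 28%, meeting the 27% threshold. (h) would limit (g) — aggregate throughput is 1,800 units, meeting the 1,670 units threshold — but (i) sets (h) aside: (i) operates against (h): the reference index is 461, less than the 484 limit. (j) operates (the registered capacity is 2,190 units, below the 2,290 units limit), but is itself disapplied by (k): (k) applies — a current Provisional Clearance is held. (l), which would lift (k), does not operate here — the baseline figure is 232, not less than 223. (c) remains available.
Exception (d)'s conditions are all satisfied: a current Class 1 Registration is held; discharge occurs on no more than two days per week; the wastewater is Schedule-A-only. But applying paragraph (m): (m) operates — discharge temperature exceeds 35 °C. So (d) is unavailable.
Exception (e) is satisfied on its face — the compliance score is 104 points, meeting the 91 points threshold; the qualifying period is 295 days, below the 310 days limit. But: (n) is engaged — the laundry is within 200 m of a designated waterway. (o), which would lift (n), is not engaged — there is no Schedule 2 Clearance in force. (e) is therefore removed.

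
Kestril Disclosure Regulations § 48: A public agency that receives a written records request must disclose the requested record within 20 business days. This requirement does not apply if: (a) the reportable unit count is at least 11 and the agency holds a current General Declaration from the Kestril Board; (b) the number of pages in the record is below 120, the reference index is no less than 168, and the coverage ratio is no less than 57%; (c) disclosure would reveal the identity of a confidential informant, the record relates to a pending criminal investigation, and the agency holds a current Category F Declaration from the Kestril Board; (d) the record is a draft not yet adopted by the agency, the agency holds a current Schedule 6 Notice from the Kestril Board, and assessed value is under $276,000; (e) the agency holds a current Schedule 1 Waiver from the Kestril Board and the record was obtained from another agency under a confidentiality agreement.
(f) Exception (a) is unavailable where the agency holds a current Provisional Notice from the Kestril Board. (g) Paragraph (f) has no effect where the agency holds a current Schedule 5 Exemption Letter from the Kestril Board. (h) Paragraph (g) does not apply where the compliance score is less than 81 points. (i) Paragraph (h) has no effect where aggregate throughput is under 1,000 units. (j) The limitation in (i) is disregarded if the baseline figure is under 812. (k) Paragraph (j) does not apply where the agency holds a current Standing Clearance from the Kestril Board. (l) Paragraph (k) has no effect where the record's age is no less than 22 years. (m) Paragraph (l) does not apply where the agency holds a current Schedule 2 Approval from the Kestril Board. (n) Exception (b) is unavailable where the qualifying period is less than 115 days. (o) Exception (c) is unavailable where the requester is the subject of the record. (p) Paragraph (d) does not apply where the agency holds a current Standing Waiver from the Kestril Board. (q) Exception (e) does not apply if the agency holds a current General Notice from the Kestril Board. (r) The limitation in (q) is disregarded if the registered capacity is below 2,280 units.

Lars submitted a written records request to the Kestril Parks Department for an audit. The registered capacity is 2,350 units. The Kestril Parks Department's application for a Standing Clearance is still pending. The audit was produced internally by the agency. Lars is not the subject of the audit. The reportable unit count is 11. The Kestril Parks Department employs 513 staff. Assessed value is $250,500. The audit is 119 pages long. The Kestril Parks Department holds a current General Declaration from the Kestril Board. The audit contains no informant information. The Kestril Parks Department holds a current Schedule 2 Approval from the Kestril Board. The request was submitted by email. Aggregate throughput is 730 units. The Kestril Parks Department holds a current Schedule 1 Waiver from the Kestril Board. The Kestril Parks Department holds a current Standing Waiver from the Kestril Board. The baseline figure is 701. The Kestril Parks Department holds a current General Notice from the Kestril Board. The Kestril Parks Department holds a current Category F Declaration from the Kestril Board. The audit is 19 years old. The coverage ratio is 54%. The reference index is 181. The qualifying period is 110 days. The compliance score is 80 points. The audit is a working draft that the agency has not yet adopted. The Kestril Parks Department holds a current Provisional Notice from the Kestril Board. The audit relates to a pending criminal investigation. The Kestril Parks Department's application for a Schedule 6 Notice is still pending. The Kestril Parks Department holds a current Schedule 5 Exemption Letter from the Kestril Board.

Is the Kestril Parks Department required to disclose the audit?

Exception (a): the reportable unit count is 11, meeting the 11 threshold; a current General Declaration is held — every condition holds. However, paragraphs (f)–(m) must be considered: (f) is triggered — a current Provisional Notice is held. (g) is triggered (a current Schedule 5 Exemption Letter is held), but is itself disapplied by (h): (h) operates against (g): the compliance score is 80 points, less than the 81 points limit. (i) is engaged (aggregate throughput is 730 units, under the 1,000 units limit), but is itself disapplied by (j): (j) is triggered — the baseline figure is 701, under the 812 limit. (k), which would lift (j), is not triggered — the Standing Clearance is not current. Exception (a) does not apply.
Exception (b) fails — the coverage ratio is 54%, short of 57%.
Exception (c) fails — the audit contains no informant information.
Exception (d) fails — no current Schedule 6 Notice is held.
Exception (e) requires that the record was obtained from another agency under a confidentiality agreement; but the audit was produced internally, so (e) is unavailable.
No exception applies. The general rule governs.

Yes — the Kestril Parks Department must disclose the audit.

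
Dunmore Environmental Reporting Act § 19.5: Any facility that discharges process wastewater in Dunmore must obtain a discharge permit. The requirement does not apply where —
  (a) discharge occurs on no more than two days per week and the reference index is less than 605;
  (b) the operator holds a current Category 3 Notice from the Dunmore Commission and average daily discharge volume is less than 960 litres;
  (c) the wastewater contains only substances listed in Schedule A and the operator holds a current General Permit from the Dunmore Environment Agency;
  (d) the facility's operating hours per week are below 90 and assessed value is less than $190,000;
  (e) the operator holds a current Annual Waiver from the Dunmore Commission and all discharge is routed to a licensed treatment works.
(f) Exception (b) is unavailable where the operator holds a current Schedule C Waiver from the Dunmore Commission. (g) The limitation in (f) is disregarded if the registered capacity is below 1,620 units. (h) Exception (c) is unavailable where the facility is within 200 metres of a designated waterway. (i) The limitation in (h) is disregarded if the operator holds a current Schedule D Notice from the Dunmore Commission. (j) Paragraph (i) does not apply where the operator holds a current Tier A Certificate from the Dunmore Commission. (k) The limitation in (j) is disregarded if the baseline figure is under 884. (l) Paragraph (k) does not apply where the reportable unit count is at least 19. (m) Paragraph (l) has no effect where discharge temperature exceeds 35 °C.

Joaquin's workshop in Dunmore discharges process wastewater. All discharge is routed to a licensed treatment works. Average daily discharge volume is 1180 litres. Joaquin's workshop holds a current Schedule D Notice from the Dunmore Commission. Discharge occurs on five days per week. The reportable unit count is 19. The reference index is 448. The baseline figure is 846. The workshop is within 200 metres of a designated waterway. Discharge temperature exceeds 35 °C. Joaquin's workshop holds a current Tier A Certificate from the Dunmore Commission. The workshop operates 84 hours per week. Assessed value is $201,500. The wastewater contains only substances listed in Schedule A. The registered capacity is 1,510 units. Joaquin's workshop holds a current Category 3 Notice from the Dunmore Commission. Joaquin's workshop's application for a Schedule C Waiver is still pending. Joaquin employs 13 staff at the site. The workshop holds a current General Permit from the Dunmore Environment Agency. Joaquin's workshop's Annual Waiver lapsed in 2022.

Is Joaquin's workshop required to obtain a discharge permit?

Exception (a) fails — discharge occurs on five days per week.
Exception (b) does not apply: average daily discharge volume is 1180 litres, not less than 960 litres.
Exception (c)'s conditions are all satisfied: the wastewater is Schedule-A-only; a current General Permit is held. Considering the limiting provisions: (h) is triggered (the workshop is within 200 m of a designated waterway), but is set aside by (i): (i) operates against (h): a current Schedule D Notice is held. (j) is triggered (a current Tier A Certificate is held), but is set aside by (k): (k) operates — the baseline figure is 846, under the 884 limit. (l) would limit (k) — the reportable unit count is 19, meeting the 19 threshold — but (m) sets (l) aside: (m) applies — discharge temperature exceeds 35 °C. So (c) applies.
Exception (d) does not apply: assessed value is $201,500, not less than $190,000.
Exception (e) requires that the operator holds a current Annual Waiver from the Dunmore Commission; but the Annual Waiver is not current, so (e) is unavailable.

No — exception (c) applies; Joaquin's workshop is not required to obtain a discharge permit.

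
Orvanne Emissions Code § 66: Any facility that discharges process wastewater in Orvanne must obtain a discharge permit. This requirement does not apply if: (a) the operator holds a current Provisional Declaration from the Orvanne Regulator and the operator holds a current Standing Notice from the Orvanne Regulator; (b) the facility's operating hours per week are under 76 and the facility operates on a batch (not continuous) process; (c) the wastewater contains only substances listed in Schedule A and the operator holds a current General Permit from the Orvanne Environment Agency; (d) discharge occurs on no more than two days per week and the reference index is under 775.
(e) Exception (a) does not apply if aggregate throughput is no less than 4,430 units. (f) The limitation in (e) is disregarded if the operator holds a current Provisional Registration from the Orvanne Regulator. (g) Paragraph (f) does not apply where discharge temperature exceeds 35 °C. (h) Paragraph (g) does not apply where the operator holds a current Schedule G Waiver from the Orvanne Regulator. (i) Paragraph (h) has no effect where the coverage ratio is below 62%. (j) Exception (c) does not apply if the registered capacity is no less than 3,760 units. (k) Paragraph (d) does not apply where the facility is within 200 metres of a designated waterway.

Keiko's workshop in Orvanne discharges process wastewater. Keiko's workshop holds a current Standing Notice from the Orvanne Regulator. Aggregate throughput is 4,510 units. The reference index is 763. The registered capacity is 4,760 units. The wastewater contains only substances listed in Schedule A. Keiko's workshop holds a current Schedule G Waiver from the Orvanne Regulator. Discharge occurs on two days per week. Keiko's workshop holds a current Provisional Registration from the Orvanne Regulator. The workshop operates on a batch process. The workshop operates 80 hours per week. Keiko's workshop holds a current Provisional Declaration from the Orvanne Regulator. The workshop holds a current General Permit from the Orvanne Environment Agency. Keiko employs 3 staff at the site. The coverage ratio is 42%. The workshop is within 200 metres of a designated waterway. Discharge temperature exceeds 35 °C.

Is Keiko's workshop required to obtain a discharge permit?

Exception (a) is satisfied on its face — a current Provisional Declaration is held; a current Standing Notice is held. Turning to paragraphs (e)–(i): (e) operates against (a): aggregate throughput is 4,510 units, meeting the 4,430 units threshold. (f) operates (a current Provisional Registration is held), but is set aside by (g): (g) operates against (f): discharge temperature exceeds 35 °C. (h) would limit (g) — a current Schedule G Waiver is held — but (i) sets (h) aside: (i) is triggered — the coverage ratio is 42%, below the 62% limit. So (a) is unavailable.
Exception (b) fails — the facility's operating hours per week are 80, not under 76.
Exception (c): the wastewater is Schedule-A-only; a current General Permit is held — every condition holds. But: (j) operates against (c): the registered capacity is 4,760 units, meeting the 3,760 units threshold. (c) is therefore removed.
Exception (d): discharge occurs on no more than two days per week; the reference index is 763, under the 775 limit — every condition holds. Turning to paragraph (k): (k) is engaged — the workshop is within 200 m of a designated waterway. Exception (d) does not apply.
No exception is made out. Keiko's workshop falls within the general rule.

Yes — Keiko's workshop must obtain a discharge permit.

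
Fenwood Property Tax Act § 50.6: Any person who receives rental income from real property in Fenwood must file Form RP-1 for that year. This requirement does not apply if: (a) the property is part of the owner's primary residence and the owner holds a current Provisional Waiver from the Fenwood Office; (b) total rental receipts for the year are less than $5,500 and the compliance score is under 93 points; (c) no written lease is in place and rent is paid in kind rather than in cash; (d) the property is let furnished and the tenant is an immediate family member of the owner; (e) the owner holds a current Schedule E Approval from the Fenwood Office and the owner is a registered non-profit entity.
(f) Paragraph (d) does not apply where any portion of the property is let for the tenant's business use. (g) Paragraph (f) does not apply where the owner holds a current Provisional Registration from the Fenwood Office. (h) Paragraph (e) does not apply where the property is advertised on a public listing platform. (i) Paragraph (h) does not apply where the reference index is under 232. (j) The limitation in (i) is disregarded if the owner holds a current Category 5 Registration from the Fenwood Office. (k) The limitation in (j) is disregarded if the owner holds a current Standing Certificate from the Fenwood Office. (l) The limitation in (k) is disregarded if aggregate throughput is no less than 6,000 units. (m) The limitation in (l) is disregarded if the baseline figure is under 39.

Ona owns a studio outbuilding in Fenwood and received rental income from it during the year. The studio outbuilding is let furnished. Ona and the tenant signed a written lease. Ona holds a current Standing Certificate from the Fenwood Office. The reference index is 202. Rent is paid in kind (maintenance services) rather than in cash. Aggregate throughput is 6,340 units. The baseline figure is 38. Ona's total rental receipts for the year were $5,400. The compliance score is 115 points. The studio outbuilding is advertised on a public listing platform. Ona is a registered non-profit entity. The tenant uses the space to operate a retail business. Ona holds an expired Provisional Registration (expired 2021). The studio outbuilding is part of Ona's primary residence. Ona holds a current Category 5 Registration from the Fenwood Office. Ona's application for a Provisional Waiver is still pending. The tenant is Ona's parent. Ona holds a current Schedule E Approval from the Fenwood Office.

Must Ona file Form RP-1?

Exception (a) fails — the Provisional Waiver is not current.
Exception (b) does not apply: the compliance score is 115 points, not under 93 points.
Exception (c) does not apply: a written lease is in place.
Exception (d): the property is let furnished; the tenant is an immediate family member — every condition holds. But applying paragraphs (f)–(g): (f) operates against (d): the space is let for business use. (g) is not engaged (there is no Provisional Registration in force), so (f) stands. (d) is therefore removed.
Exception (e)'s conditions are all satisfied: a current Schedule E Approval is held; Ona is a registered non-profit. Considering the limiting provisions: (h) operates (the property is publicly advertised), but is displaced by (i): (i) operates against (h): the reference index is 202, under the 232 limit. (j) would limit (i) — a current Category 5 Registration is held — but (k) sets (j) aside: (k) operates against (j): a current Standing Certificate is held. (l) applies (aggregate throughput is 6,340 units, meeting the 6,000 units threshold), but yields to (m): (m) operates against (l): the baseline figure is 38, under the 39 limit. Exception (e) stands.

No — exception (e) applies; Ona is not required to file Form RP-1.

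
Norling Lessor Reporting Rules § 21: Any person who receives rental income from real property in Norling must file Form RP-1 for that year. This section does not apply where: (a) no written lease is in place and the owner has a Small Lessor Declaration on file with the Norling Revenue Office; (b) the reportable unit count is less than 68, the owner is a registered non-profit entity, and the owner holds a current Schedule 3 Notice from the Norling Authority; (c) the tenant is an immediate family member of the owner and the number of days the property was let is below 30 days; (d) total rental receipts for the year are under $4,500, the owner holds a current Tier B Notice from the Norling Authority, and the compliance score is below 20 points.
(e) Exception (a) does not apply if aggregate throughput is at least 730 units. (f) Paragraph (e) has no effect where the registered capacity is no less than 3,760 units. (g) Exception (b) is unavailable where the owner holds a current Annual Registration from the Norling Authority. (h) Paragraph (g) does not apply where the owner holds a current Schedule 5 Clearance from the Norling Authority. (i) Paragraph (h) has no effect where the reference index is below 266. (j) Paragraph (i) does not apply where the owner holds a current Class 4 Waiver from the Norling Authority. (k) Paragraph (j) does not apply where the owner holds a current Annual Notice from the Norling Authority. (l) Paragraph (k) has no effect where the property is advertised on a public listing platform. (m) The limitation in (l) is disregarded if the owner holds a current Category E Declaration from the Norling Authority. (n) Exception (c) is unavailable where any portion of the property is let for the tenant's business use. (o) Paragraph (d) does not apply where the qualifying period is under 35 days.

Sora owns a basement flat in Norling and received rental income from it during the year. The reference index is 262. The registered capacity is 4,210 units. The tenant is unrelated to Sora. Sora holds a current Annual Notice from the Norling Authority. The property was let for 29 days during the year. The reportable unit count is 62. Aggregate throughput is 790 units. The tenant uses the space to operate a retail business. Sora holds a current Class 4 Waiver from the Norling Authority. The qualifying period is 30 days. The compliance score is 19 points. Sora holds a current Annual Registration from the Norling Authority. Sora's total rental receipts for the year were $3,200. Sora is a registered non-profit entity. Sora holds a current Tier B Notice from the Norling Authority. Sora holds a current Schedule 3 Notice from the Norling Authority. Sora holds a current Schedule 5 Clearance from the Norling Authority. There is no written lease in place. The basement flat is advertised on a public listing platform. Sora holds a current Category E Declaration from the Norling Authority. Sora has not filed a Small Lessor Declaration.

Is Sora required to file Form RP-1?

Yes — Sora must file Form RP-1.

Exception (a) requires that the owner has a Small Lessor Declaration on file with the Norling Revenue Office; but no Small Lessor Declaration is on file, so (a) is unavailable.
Exception (b): the reportable unit count is 62, less than the 68 limit; Sora is a registered non-profit; a current Schedule 3 Notice is held — every condition holds. Turning to paragraphs (g)–(m): (g) is triggered — a current Annual Registration is held. (h) would limit (g) — a current Schedule 5 Clearance is held — but (i) sets (h) aside: (i) operates against (h): the reference index is 262, below the 266 limit. (j) operates (a current Class 4 Waiver is held), but is displaced by (k): (k) operates against (j): a current Annual Notice is held. (l) operates (the property is publicly advertised), but is overridden by (m): (m) operates against (l): a current Category E Declaration is held. (b) is therefore removed.
Exception (c) fails — the tenant is unrelated to the owner.
Exception (d): total rental receipts for the year are $3,200, under the $4,500 limit; a current Tier B Notice is held; the compliance score is 19 points, below the 20 points limit — every condition holds. But: (o) is triggered — the qualifying period is 30 days, under the 35 days limit. Exception (d) does not apply.
Every exception is unavailable, so the rule governs.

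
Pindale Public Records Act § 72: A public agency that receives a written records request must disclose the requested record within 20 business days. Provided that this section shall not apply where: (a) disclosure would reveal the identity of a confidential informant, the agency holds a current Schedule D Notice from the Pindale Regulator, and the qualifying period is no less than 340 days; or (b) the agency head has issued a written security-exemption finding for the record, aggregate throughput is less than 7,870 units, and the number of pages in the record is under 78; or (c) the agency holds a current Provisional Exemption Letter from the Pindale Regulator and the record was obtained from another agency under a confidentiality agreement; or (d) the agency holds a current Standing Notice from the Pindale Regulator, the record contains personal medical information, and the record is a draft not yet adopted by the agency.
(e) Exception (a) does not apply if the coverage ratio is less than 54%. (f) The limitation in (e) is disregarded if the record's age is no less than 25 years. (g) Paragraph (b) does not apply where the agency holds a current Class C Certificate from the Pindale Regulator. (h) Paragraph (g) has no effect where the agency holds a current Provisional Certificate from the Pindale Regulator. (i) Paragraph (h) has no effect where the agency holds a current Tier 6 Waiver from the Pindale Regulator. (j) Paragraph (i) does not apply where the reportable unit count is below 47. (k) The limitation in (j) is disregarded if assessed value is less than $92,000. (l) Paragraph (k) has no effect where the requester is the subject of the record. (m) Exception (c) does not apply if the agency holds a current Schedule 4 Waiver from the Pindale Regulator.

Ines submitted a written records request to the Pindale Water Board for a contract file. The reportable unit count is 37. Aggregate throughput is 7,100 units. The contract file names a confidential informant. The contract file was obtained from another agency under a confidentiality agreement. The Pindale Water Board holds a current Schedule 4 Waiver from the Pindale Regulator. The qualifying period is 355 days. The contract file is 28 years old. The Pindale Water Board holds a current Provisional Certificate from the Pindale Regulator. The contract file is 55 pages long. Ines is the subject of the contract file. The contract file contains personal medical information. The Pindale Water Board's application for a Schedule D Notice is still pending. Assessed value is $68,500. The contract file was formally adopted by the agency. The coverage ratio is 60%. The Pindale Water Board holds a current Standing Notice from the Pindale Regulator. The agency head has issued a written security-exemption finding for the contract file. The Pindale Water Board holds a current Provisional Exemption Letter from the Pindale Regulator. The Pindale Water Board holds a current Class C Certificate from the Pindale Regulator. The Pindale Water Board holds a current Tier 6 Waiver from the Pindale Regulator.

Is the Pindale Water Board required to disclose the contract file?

No — exception (b) applies; the Pindale Water Board is not required to disclose the contract file.

Exception (a) does not apply: no current Schedule D Notice is held.
Exception (b)'s conditions are all satisfied: a written security-exemption finding has been issued; aggregate throughput is 7,100 units, less than the 7,870 units limit; the number of pages in the record is 55, under the 78 limit. Applying paragraphs (g)–(l): (g) applies (a current Class C Certificate is held), but is overridden by (h): (h) operates against (g): a current Provisional Certificate is held. (i) would limit (h) — a current Tier 6 Waiver is held — but (j) sets (i) aside: (j) is triggered — the reportable unit count is 37, below the 47 limit. (k) operates (assessed value is $68,500, less than the $92,000 limit), but is overridden by (l): (l) operates against (k): Ines is the subject of the contract file. So (b) applies.
Exception (c) is satisfied on its face — a current Provisional Exemption Letter is held; the contract file was obtained under a confidentiality agreement. But: (m) is engaged — a current Schedule 4 Waiver is held. Exception (c) does not apply.
Exception (d) requires that the record is a draft not yet adopted by the agency; but the contract file has been formally adopted, so (d) is unavailable.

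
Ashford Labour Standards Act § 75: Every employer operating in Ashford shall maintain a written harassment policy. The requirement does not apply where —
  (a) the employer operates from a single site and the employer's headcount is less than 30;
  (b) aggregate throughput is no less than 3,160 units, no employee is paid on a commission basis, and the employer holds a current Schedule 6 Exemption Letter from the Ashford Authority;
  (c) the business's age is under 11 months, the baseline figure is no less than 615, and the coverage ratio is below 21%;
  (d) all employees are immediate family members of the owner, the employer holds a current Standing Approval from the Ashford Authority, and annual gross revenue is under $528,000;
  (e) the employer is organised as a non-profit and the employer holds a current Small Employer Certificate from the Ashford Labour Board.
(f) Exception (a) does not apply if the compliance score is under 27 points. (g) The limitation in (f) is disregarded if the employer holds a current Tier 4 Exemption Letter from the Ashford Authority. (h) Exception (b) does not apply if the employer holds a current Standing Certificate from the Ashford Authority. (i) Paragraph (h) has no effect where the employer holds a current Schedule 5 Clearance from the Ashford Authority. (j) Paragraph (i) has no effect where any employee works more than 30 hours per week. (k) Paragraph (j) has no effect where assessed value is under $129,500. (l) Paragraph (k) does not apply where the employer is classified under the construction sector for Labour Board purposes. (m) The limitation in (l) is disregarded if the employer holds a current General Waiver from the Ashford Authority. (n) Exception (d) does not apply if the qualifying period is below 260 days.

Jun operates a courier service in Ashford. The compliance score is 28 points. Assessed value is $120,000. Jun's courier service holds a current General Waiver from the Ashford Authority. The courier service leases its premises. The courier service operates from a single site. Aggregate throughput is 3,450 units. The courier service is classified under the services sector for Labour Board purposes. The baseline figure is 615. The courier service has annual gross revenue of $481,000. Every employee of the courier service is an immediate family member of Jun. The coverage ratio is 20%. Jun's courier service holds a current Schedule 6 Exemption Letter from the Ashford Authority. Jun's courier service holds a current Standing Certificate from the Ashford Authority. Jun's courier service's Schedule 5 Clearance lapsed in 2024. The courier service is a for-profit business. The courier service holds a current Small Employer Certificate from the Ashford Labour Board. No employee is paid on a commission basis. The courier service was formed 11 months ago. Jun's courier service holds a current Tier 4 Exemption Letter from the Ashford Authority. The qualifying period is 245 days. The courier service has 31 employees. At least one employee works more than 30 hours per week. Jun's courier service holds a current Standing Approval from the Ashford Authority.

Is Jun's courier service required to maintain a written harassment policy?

Yes — Jun's courier service must maintain a written harassment policy.

Exception (a) fails — the employer's headcount is 31, not less than 30.
Exception (b)'s conditions are all satisfied: aggregate throughput is 3,450 units, meeting the 3,160 units threshold; no employee is paid on commission; a current Schedule 6 Exemption Letter is held. But applying paragraphs (h)–(m): (h) operates against (b): a current Standing Certificate is held. (i) does not operate here (no current Schedule 5 Clearance is held), so (h) stands. Exception (b) does not apply.
Exception (c) fails — the business's age is 11 months, not under 11 months.
All of (d)'s requirements are met (every employee is an immediate family member; a current Standing Approval is held; annual gross revenue is $481,000, under the $528,000 limit). However, paragraph (n) must be considered: (n) operates against (d): the qualifying period is 245 days, below the 260 days limit. (d) is therefore removed.
Exception (e) requires that the employer is organised as a non-profit; but the employer is for-profit, so (e) is unavailable.
No exception applies. The general rule governs.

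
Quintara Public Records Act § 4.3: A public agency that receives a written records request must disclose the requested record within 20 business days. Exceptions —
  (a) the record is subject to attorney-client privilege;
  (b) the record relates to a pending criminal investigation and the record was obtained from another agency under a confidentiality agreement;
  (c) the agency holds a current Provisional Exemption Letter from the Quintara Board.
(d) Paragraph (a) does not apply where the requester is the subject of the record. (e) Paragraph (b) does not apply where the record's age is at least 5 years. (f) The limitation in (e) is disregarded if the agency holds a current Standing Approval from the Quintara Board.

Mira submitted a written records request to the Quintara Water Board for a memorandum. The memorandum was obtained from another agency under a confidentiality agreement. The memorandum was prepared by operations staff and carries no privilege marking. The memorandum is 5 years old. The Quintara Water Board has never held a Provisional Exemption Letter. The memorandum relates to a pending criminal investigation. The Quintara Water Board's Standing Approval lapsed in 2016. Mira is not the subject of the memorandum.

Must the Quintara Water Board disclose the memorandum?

Exception (a) requires that the record is subject to attorney-client privilege; but the memorandum carries no privilege marking, so (a) is unavailable.
Exception (b): the memorandum relates to a pending investigation; the memorandum was obtained under a confidentiality agreement — every condition holds. However, paragraphs (e)–(f) must be considered: (e) is engaged — the record's age is 5 years, meeting the 5 years threshold. (f) is not triggered (there is no Standing Approval in force), so (e) stands. (b) is therefore removed.
Exception (c) requires that the agency holds a current Provisional Exemption Letter from the Quintara Board; but the Provisional Exemption Letter is not current, so (c) is unavailable.
None of the exceptions is available; § 4.3 applies in full.

Yes — the Quintara Water Board must disclose the memorandum.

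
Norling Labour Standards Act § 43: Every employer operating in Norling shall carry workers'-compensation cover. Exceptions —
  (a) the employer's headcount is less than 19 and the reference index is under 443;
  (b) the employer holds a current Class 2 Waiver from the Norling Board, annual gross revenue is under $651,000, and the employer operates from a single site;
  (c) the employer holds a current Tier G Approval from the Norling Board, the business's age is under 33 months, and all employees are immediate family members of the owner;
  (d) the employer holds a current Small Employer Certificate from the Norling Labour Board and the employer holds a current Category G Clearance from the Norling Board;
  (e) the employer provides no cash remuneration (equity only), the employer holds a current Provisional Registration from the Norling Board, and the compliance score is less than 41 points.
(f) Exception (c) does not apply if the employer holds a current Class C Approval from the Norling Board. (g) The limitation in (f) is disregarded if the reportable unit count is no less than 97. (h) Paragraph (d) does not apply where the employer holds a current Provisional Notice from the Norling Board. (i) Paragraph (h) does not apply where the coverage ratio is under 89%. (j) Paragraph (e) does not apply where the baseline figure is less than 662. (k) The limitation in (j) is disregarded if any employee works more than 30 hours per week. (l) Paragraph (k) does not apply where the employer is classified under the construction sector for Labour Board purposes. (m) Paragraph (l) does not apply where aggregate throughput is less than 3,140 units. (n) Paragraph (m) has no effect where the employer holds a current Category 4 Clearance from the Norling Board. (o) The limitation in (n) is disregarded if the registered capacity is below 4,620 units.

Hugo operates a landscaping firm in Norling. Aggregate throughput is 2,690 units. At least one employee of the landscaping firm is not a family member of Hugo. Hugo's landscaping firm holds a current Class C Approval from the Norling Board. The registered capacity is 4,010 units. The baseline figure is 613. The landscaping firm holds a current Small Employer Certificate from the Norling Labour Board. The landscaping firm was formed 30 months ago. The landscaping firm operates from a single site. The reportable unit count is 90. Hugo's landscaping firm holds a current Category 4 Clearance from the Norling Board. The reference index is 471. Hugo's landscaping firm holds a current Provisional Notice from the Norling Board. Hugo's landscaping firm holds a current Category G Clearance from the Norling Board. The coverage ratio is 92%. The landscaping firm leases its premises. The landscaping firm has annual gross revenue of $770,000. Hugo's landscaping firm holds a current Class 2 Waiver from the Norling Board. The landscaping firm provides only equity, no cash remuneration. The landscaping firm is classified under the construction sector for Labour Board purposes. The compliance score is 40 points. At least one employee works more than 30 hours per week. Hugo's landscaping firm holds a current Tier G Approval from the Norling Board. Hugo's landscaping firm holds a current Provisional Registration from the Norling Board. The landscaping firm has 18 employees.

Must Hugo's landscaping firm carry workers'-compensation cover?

Exception (a) fails — the reference index is 471, not under 443.
Exception (b) requires that annual gross revenue is under $651,000; but annual gross revenue is $770,000, not under $651,000, so (b) is unavailable.
Exception (c) requires that all employees are immediate family members of the owner; but at least one employee is not a family member, so (c) is unavailable.
All of (d)'s requirements are met (a current Small Employer Certificate is held; a current Category G Clearance is held). Turning to paragraphs (h)–(i): (h) operates against (d): a current Provisional Notice is held. (i) is not triggered (the coverage ratio is 92%, not under 89%), so (h) stands. (d) is therefore removed.
All of (e)'s requirements are met (remuneration is equity-only; a current Provisional Registration is held; the compliance score is 40 points, less than the 41 points limit). Under paragraphs (j)–(o): (j) is engaged (the baseline figure is 613, less than the 662 limit), but is itself disapplied by (k): (k) is triggered — at least one employee exceeds 30 hours/week. (l) would limit (k) — the landscaping firm is classified under the construction sector — but (m) sets (l) aside: (m) is engaged — aggregate throughput is 2,690 units, less than the 3,140 units limit. (n) is engaged (a current Category 4 Clearance is held), but is itself disapplied by (o): (o) operates against (n): the registered capacity is 4,010 units, below the 4,620 units limit. Exception (e) stands.

No — exception (e) applies; Hugo's landscaping firm is not required to carry workers'-compensation cover.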